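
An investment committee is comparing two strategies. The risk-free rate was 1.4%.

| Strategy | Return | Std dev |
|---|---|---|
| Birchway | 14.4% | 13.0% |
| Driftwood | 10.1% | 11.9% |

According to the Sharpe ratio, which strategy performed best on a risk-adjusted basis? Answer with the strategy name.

Birchway: Sharpe ratio = (14.4% − 1.4%) / 13.0% = 1.000
Driftwood: Sharpe ratio = (10.1% − 1.4%) / 11.9% = 0.731
Highest: Birchway (1.000).

Birchway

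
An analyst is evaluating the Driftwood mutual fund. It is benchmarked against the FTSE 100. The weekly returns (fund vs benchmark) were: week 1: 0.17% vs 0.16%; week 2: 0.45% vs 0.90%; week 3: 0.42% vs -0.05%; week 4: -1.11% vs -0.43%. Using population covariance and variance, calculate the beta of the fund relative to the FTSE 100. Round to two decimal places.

0.96

r̄p = -0.0175%,  r̄m = 0.1450%
Cov = Σ(rp − r̄p)(rm − r̄m) / 4 = 0.2247
Var(rm) = Σ(rm − r̄m)² / 4 = 0.2347
β = Cov / Var = 0.2247 / 0.2347 = 0.9574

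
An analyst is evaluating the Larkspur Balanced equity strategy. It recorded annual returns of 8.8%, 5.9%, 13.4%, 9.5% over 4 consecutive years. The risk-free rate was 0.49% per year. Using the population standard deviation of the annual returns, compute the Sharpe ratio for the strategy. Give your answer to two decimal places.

r̄ = (8.8 + 5.9 + 13.4 + 9.5) / 4 = 37.60 / 4 = 9.4000%
Σ(r − r̄)² = (8.8 − 9.4000)² + (5.9 − 9.4000)² + (13.4 − 9.4000)² + … = 28.6200
population σ = √(28.6200 / 4) = √7.1550 = 2.6749%
Sharpe = (r̄ − rf) / σ = (9.4000 − 0.49) / 2.6749 = 8.9100 / 2.6749 = 3.3310

3.33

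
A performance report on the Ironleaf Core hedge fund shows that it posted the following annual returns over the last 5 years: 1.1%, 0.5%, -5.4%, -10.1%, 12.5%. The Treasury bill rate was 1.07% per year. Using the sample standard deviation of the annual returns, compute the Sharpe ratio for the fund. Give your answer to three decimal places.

Mean return r̄ = -1.40 / 5 = -0.2800%
Sample std dev = √[288.4880 / 4] = 8.4925%
Sharpe = (r̄ − rf) / σ = (-0.2800 − 1.07) / 8.4925 = -1.3500 / 8.4925 = -0.1590

-0.159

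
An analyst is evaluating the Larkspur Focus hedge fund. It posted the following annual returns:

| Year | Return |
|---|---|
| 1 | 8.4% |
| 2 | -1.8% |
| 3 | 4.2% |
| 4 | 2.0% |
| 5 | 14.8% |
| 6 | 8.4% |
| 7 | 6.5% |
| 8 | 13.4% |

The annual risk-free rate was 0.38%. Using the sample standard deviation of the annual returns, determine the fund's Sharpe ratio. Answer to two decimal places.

1.19

μ = (8.4 − 1.8 + 4.2 + 2 + 14.8 + 8.4 + 6.5 + 13.4) / 8 = 6.9875%
Σ(r − μ)² = (8.4 − 6.9875)² + (-1.8 − 6.9875)² + (4.2 − 6.9875)² + … = 216.2488
σ = √[216.2488 / 7] = 5.5581%
Sharpe = (μ − rf) / σ = (6.9875 − 0.38) / 5.5581 = 6.6075 / 5.5581 = 1.1888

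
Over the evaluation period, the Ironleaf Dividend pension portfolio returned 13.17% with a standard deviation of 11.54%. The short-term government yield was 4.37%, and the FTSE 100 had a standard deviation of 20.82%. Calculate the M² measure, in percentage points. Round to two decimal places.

20.25

Sharpe = (Rp − Rf) / σp = (13.17% − 4.37%) / 11.54% = 0.7626
M² = Rf + Sharpe × σm = 4.37% + 0.7626 × 20.82% = 20.2473%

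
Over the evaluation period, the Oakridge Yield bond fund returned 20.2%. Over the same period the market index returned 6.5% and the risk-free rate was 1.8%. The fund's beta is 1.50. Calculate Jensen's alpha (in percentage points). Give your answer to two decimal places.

11.35

CAPM expected return = Rf + β(Rm − Rf) = 1.8% + 1.50 × (6.5% − 1.8%) = 1.8 + 1.50 × 4.70 = 8.8500%
Jensen's α = Rp − E[R] = 20.2% − 8.8500% = 11.3500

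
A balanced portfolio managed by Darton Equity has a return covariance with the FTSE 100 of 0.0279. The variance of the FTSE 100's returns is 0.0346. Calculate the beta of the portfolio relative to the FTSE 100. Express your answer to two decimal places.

β = Cov(Rp, Rm) / Var(Rm) = 0.0279 / 0.0346 = 0.8064

0.81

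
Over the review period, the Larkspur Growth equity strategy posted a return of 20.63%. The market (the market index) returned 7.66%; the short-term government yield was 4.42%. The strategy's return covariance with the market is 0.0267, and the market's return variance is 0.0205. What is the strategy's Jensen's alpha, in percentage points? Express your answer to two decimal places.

β = Cov / Var = 0.0267 / 0.0205 = 1.3024
E[R] = Rf + β(Rm − Rf) = 4.42% + 1.3024 × (7.66% − 4.42%) = 8.6398%
α = Rp − E[R] = 20.63% − 8.6398% = 11.9902

11.99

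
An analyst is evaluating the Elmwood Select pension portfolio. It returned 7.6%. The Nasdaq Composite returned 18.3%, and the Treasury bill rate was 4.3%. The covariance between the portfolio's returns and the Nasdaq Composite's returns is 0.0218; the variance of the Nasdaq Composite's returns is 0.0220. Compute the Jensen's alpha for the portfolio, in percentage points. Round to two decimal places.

-10.57

β = Cov / Var = 0.0218 / 0.0220 = 0.9909
E[R] = Rf + β(Rm − Rf) = 4.3% + 0.9909 × (18.3% − 4.3%) = 18.1726%
α = Rp − E[R] = 7.6% − 18.1726% = -10.5726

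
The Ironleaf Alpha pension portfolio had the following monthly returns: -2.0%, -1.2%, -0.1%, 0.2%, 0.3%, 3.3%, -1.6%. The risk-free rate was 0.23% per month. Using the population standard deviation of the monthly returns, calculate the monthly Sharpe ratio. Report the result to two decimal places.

r̄ = (-2 − 1.2 − 0.1 + 0.2 + 0.3 + 3.3 − 1.6) / 7 = -1.10 / 7 = -0.1571%
Σ(r − r̄)² = (-2 − (-0.1571))² + (-1.2 − (-0.1571))² + (-0.1 − (-0.1571))² + … = 18.8571
σ = √[18.8571 / 7] = 1.6413%
Sharpe = (r̄ − rf) / σ = (-0.1571 − 0.23) / 1.6413 = -0.3871 / 1.6413 = -0.2358

-0.24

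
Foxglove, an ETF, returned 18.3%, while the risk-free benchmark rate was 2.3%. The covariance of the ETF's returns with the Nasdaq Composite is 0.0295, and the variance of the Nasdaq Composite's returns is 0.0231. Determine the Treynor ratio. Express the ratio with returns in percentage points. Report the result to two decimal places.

β = Cov / Var = 0.0295 / 0.0231 = 1.2771
Treynor = (Rp − Rf) / β = (18.3% − 2.3%) / 1.2771 = 16.00 / 1.2771 = 12.5284

12.53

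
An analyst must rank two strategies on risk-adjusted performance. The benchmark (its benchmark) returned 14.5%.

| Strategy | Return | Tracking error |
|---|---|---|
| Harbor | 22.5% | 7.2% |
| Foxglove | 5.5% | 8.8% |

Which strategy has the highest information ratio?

Harbor

Harbor: IR = (22.5% − 14.5%) / 7.2% = 1.111
Foxglove: IR = (5.5% − 14.5%) / 8.8% = -1.023
Highest: Harbor (1.111).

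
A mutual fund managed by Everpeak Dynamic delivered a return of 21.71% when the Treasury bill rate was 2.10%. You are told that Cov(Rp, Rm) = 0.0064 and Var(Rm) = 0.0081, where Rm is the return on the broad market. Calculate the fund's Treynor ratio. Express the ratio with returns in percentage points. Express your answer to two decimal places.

β = Cov / Var = 0.0064 / 0.0081 = 0.7901
Treynor = (Rp − Rf) / β = (21.71% − 2.10%) / 0.7901 = 19.61 / 0.7901 = 24.8196

24.82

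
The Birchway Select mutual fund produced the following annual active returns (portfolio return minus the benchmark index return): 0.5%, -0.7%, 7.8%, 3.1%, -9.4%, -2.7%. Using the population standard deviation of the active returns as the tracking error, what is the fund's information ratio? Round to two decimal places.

r̄ = (0.5 − 0.7 + 7.8 + 3.1 − 9.4 − 2.7) / 6 = -0.2333%
Σ(r − r̄)² = (0.5 − (-0.2333))² + (-0.7 − (-0.2333))² + … = 166.5133
σ = √[166.5133 / 6] = 5.2680%
IR = r̄ / tracking error = -0.2333 / 5.2680 = -0.0443

-0.04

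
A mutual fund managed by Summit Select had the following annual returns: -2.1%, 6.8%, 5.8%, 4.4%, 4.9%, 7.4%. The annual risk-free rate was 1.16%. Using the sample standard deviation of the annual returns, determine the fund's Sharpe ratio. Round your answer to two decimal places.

r̄ = (-2.1 + 6.8 + 5.8 + 4.4 + 4.9 + 7.4) / 6 = 4.5333%
Σ(r − r̄)² = (-2.1 − 4.5333)² + (6.8 − 4.5333)² + (5.8 − 4.5333)² + … = 59.1133
sample σ = √(59.1133 / 5) = √11.8227 = 3.4384%
Sharpe = (r̄ − rf) / σ = (4.5333 − 1.16) / 3.4384 = 3.3733 / 3.4384 = 0.9811

0.98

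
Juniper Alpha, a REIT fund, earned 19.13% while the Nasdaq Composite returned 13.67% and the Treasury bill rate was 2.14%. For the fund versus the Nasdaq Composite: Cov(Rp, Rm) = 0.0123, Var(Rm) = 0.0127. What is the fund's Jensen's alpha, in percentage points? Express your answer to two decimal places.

5.82

β = Cov / Var = 0.0123 / 0.0127 = 0.9685
E[R] = Rf + β(Rm − Rf) = 2.14% + 0.9685 × (13.67% − 2.14%) = 13.3068%
α = Rp − E[R] = 19.13% − 13.3068% = 5.8232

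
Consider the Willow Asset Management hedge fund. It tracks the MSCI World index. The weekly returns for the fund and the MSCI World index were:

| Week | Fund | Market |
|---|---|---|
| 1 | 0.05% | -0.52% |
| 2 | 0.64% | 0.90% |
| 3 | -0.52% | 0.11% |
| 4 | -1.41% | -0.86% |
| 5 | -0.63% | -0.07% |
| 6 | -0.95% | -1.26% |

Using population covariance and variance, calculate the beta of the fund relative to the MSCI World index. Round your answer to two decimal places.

r̄p = -0.4700%,  r̄m = -0.2833%
Cov = Σ(rp − r̄p)(rm − r̄m) / 6 = 0.3579
Var(rm) = Σ(rm − r̄m)² / 6 = 0.4905
β = Cov / Var = 0.3579 / 0.4905 = 0.7297

0.73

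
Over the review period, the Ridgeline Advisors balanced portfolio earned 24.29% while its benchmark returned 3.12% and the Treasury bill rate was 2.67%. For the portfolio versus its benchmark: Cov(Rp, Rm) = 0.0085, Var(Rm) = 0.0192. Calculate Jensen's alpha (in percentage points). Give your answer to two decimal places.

21.42

β = Cov / Var = 0.0085 / 0.0192 = 0.4427
E[R] = Rf + β(Rm − Rf) = 2.67% + 0.4427 × (3.12% − 2.67%) = 2.8692%
α = Rp − E[R] = 24.29% − 2.8692% = 21.4208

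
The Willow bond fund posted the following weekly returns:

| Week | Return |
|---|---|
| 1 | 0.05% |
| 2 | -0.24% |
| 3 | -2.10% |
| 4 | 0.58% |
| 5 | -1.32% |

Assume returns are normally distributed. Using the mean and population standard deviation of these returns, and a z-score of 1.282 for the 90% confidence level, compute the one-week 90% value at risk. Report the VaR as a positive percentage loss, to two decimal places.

μ = (0.05 − 0.24 − 2.1 + 0.58 − 1.32) / 5 = -0.6060%
Σ(r − μ)² = (0.05 − (-0.6060))² + (-0.24 − (-0.6060))² + (-2.1 − (-0.6060))² + … = 4.7127
σ = √[4.7127 / 5] = 0.9708%
VaR = −(μ − z·σ) = −(-0.6060 − 1.282 × 0.9708) = −(-1.8506) = 1.8506%

1.85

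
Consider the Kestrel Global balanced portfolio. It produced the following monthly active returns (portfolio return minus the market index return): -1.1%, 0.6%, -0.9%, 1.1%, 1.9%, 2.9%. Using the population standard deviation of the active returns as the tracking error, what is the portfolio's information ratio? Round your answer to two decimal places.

Mean return r̄ = 4.50 / 6 = 0.7500%
Population σ = √[Σ(r − r̄)² / 6] = √[12.2350 / 6] = √2.0392 = 1.4280%
IR = r̄ / tracking error = 0.7500 / 1.4280 = 0.5252

0.53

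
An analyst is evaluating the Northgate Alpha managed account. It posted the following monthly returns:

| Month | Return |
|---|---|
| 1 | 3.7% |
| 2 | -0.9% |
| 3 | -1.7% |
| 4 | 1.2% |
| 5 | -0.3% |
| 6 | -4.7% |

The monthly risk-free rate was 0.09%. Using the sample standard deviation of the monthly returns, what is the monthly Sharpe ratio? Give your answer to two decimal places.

-0.19

μ = (3.7 − 0.9 − 1.7 + 1.2 − 0.3 − 4.7) / 6 = -2.70 / 6 = -0.4500%
Σ(r − μ)² = 39.7950; sample σ = √(39.7950/5) = 2.8212%
Sharpe = (μ − rf) / σ = (-0.4500 − 0.09) / 2.8212 = -0.5400 / 2.8212 = -0.1914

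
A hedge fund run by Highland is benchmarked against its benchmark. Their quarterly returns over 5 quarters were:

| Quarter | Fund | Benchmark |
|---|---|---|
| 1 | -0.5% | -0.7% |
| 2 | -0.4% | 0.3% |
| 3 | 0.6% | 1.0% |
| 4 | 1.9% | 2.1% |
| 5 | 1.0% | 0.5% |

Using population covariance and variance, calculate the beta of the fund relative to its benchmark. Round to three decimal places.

0.872

r̄p = 0.5200%,  r̄m = 0.6400%
Cov = Σ(rp − r̄p)(rm − r̄m) / 5 = 0.7312
Var(rm) = Σ(rm − r̄m)² / 5 = 0.8384
β = Cov / Var = 0.7312 / 0.8384 = 0.8721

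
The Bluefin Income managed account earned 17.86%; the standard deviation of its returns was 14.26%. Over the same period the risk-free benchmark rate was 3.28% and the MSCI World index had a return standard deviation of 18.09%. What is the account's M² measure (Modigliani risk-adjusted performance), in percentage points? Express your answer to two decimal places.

21.78

Sharpe = (Rp − Rf) / σp = (17.86% − 3.28%) / 14.26% = 1.0224
M² = Rf + Sharpe × σm = 3.28% + 1.0224 × 18.09% = 21.7752%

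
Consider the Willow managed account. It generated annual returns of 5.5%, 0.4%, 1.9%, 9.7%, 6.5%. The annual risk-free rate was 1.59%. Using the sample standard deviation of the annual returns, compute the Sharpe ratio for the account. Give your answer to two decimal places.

μ = (5.5 + 0.4 + 1.9 + 9.7 + 6.5) / 5 = 24.00 / 5 = 4.8000%
Sample σ = √[Σ(r − μ)² / 4] = √[55.1600 / 4] = √13.7900 = 3.7135%
Sharpe = (μ − rf) / σ = (4.8000 − 1.59) / 3.7135 = 3.2100 / 3.7135 = 0.8644

0.86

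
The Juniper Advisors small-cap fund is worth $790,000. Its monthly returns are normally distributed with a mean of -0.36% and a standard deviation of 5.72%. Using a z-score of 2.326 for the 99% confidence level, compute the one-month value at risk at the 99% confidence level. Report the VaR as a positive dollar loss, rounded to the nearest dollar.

Return at the 99% tail: μ − z·σ = -0.36% − 2.326 × 5.72% = -0.36 − 13.30472 = -13.66472%
VaR = −(-13.66472%) × $790,000 = 13.66472% × $790,000 = $107,951

$107,951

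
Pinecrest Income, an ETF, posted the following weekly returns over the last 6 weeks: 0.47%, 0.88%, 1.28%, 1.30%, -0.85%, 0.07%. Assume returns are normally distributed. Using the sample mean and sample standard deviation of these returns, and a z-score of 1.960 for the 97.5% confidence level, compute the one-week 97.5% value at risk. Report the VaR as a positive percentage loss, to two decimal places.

1.09

r̄ = (0.47 + 0.88 + 1.28 + 1.3 − 0.85 + 0.07) / 6 = 3.150 / 6 = 0.5250%
Σ(r − r̄)² = (0.47 − 0.5250)² + (0.88 − 0.5250)² + (1.28 − 0.5250)² + … = 3.3974
sample σ = √(3.3974 / 5) = √0.6795 = 0.8243%
VaR = −(r̄ − z·σ) = −(0.5250 − 1.960 × 0.8243) = −(-1.0906) = 1.0906%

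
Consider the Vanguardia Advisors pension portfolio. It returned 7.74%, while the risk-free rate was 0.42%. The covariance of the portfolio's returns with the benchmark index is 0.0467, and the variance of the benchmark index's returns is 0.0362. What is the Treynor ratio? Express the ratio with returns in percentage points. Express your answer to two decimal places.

5.67

β = Cov / Var = 0.0467 / 0.0362 = 1.2901
Treynor = (Rp − Rf) / β = (7.74% − 0.42%) / 1.2901 = 7.32 / 1.2901 = 5.6740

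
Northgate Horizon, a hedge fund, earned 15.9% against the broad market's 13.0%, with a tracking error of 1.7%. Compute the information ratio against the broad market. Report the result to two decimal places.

IR = (Rp − Rb) / TE = (15.9% − 13.0%) / 1.7% = 2.90% / 1.7% = 1.7059

1.71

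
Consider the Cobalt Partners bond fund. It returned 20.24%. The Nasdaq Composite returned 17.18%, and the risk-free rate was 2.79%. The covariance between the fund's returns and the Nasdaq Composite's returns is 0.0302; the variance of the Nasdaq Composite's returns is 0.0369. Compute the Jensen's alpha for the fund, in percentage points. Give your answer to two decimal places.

5.67

β = Cov / Var = 0.0302 / 0.0369 = 0.8184
E[R] = Rf + β(Rm − Rf) = 2.79% + 0.8184 × (17.18% − 2.79%) = 14.5668%
α = Rp − E[R] = 20.24% − 14.5668% = 5.6732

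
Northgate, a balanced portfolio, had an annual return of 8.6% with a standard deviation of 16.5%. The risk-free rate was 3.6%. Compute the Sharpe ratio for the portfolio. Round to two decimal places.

0.30

Sharpe = (Rp − Rf) / σp = (8.6% − 3.6%) / 16.5% = 5.00% / 16.5% = 0.3030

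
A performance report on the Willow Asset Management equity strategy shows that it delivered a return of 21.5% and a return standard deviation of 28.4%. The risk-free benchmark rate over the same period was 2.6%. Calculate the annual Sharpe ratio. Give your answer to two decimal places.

0.67

Sharpe = (Rp − Rf) / σp = (21.5% − 2.6%) / 28.4% = 18.90% / 28.4% = 0.6655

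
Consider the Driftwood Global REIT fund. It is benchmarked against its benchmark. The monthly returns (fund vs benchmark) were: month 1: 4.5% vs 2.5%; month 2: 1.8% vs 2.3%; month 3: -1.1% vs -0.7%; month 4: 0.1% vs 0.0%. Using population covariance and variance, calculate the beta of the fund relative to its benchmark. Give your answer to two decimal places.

1.37

r̄p = 1.3250%,  r̄m = 1.0250%
Cov = Σ(rp − r̄p)(rm − r̄m) / 4 = 2.6819
Var(rm) = Σ(rm − r̄m)² / 4 = 1.9569
β = Cov / Var = 2.6819 / 1.9569 = 1.3705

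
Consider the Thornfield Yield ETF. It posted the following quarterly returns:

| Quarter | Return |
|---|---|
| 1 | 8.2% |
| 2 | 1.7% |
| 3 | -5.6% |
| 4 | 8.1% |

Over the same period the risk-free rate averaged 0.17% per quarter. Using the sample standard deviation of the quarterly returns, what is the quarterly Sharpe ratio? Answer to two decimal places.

Mean return μ = 12.40 / 4 = 3.1000%
Σ(r − μ)² = 128.6600; sample σ = √(128.6600/3) = 6.5488%
Sharpe = (μ − rf) / σ = (3.1000 − 0.17) / 6.5488 = 2.9300 / 6.5488 = 0.4474

0.45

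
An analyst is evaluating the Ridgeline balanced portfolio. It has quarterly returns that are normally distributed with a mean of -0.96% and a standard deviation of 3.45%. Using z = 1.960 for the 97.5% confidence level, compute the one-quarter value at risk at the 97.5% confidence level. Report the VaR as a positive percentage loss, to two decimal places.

VaR (as % loss) = −(μ − z·σ) = −(-0.96% − 1.960 × 3.45%) = −(-7.7220%) = 7.7220%

7.72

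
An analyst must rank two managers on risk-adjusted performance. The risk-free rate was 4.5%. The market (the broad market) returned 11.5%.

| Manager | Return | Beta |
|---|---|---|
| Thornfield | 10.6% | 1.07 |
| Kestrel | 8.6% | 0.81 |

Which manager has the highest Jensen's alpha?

Thornfield

Thornfield: α = 10.6% − [4.5% + 1.07 × (11.5% − 4.5%)] = -1.390
Kestrel: α = 8.6% − [4.5% + 0.81 × (11.5% − 4.5%)] = -1.570
Highest: Thornfield (-1.390).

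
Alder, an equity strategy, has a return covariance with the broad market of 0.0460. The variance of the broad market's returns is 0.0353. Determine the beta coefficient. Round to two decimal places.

1.30

β = Cov(Rp, Rm) / Var(Rm) = 0.0460 / 0.0353 = 1.3031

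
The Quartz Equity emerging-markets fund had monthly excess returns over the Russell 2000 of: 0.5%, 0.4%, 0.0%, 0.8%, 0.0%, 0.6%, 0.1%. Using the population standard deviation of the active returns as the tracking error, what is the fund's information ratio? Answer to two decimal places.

1.17

μ = (0.5 + 0.4 + 0 + 0.8 + 0 + 0.6 + 0.1) / 7 = 2.40 / 7 = 0.3429%
Population σ = √[Σ(r − μ)² / 7] = √[0.5971 / 7] = √0.0853 = 0.2921%
IR = μ / tracking error = 0.3429 / 0.2921 = 1.1739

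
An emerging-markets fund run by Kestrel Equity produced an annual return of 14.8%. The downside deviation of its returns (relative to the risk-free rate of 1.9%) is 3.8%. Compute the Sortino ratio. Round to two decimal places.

3.39

Sortino = (Rp − Rf) / σd = (14.8% − 1.9%) / 3.8% = 12.90% / 3.8% = 3.3947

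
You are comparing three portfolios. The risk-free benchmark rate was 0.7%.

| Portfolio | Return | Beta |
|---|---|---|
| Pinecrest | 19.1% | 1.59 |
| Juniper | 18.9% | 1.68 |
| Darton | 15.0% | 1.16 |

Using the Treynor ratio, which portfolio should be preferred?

Darton

Pinecrest: Treynor = (19.1% − 0.7%) / 1.59 = 11.572
Juniper: Treynor = (18.9% − 0.7%) / 1.68 = 10.833
Darton: Treynor = (15.0% − 0.7%) / 1.16 = 12.328
Highest: Darton (12.328).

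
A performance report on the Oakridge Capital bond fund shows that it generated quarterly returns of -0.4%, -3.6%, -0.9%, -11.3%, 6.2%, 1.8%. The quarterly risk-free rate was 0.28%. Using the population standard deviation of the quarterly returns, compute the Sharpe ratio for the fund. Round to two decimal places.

r̄ = (-0.4 − 3.6 − 0.9 − 11.3 + 6.2 + 1.8) / 6 = -1.3667%
Population σ = √[Σ(r − r̄)² / 6] = √[172.0933 / 6] = √28.6822 = 5.3556%
Sharpe = (r̄ − rf) / σ = (-1.3667 − 0.28) / 5.3556 = -1.6467 / 5.3556 = -0.3075

-0.31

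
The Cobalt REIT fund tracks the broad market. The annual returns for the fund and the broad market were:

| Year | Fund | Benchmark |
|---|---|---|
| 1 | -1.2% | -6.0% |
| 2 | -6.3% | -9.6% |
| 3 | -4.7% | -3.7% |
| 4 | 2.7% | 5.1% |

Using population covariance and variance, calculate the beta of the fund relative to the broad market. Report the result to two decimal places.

r̄p = -2.3750%,  r̄m = -3.5500%
Cov = Σ(rp − r̄p)(rm − r̄m) / 4 = 16.2788
Var(rm) = Σ(rm − r̄m)² / 4 = 29.3625
β = Cov / Var = 16.2788 / 29.3625 = 0.5544

0.55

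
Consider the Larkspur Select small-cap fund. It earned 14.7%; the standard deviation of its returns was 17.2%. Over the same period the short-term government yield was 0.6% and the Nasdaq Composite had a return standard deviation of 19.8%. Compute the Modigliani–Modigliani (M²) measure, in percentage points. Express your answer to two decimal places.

Sharpe = (Rp − Rf) / σp = (14.7% − 0.6%) / 17.2% = 0.8198
M² = Rf + Sharpe × σm = 0.6% + 0.8198 × 19.8% = 16.8320%

16.83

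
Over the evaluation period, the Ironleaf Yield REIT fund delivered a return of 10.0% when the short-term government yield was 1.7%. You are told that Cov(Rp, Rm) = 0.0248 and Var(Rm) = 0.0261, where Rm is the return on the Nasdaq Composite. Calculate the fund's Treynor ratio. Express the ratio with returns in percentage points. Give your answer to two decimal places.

β = Cov / Var = 0.0248 / 0.0261 = 0.9502
Treynor = (Rp − Rf) / β = (10.0% − 1.7%) / 0.9502 = 8.30 / 0.9502 = 8.7350

8.74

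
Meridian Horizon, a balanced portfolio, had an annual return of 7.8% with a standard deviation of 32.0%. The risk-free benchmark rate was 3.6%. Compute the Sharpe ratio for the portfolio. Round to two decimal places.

Sharpe = (Rp − Rf) / σp = (7.8% − 3.6%) / 32.0% = 4.20% / 32.0% = 0.1313

0.13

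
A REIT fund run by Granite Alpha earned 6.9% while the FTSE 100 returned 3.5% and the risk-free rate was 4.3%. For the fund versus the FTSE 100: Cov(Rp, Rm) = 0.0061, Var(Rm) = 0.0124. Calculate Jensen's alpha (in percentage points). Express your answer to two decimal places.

β = Cov / Var = 0.0061 / 0.0124 = 0.4919
E[R] = Rf + β(Rm − Rf) = 4.3% + 0.4919 × (3.5% − 4.3%) = 3.9065%
α = Rp − E[R] = 6.9% − 3.9065% = 2.9935

2.99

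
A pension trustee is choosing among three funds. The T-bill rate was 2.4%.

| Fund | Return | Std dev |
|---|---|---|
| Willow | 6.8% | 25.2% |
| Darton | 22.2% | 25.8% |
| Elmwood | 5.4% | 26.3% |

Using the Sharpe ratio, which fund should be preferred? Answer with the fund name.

Willow: Sharpe ratio = (6.8% − 2.4%) / 25.2% = 0.175
Darton: Sharpe ratio = (22.2% − 2.4%) / 25.8% = 0.767
Elmwood: Sharpe ratio = (5.4% − 2.4%) / 26.3% = 0.114
Highest: Darton (0.767).

Darton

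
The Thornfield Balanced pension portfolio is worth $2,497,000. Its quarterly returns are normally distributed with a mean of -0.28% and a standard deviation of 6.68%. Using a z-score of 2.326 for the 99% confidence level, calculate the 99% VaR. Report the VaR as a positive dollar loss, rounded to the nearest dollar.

Return at the 99% tail: μ − z·σ = -0.28% − 2.326 × 6.68% = -0.28 − 15.53768 = -15.81768%
VaR = −(-15.81768%) × $2,497,000 = 15.81768% × $2,497,000 = $394,967

$394,967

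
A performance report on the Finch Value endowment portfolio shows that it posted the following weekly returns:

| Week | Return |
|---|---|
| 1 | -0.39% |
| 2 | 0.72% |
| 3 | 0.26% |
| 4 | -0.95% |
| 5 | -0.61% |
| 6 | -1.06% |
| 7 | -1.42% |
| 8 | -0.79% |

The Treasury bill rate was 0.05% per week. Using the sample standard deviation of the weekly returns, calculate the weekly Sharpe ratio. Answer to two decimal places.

r̄ = (-0.39 + 0.72 + 0.26 − 0.95 − 0.61 − 1.06 − 1.42 − 0.79) / 8 = -4.240 / 8 = -0.5300%
Sample σ = √[Σ(r − r̄)² / 7] = √[3.5296 / 7] = √0.5042 = 0.7101%
Sharpe = (r̄ − rf) / σ = (-0.5300 − 0.05) / 0.7101 = -0.5800 / 0.7101 = -0.8168

-0.82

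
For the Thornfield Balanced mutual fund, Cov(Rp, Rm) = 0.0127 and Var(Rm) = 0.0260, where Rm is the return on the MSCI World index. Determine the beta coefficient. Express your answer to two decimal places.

0.49

β = Cov(Rp, Rm) / Var(Rm) = 0.0127 / 0.0260 = 0.4885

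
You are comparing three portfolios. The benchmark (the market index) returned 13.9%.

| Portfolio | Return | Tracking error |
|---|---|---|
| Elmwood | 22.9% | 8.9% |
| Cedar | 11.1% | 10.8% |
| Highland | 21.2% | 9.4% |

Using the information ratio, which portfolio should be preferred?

Elmwood

Elmwood: IR = (22.9% − 13.9%) / 8.9% = 1.011
Cedar: IR = (11.1% − 13.9%) / 10.8% = -0.259
Highland: IR = (21.2% − 13.9%) / 9.4% = 0.777
Highest: Elmwood (1.011).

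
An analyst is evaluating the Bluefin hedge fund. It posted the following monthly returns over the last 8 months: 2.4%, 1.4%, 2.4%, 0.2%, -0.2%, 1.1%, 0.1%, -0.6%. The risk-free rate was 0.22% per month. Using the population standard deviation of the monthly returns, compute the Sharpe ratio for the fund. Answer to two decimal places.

μ = (2.4 + 1.4 + 2.4 + 0.2 − 0.2 + 1.1 + 0.1 − 0.6) / 8 = 0.8500%
Population std dev = √[9.3600 / 8] = 1.0817%
Sharpe = (μ − rf) / σ = (0.8500 − 0.22) / 1.0817 = 0.6300 / 1.0817 = 0.5824

0.58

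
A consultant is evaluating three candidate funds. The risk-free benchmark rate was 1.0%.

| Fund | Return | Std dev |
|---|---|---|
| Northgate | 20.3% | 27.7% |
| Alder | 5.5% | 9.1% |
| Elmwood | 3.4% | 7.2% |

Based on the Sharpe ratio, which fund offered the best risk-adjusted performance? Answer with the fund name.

Northgate: Sharpe ratio = (20.3% − 1.0%) / 27.7% = 0.697
Alder: Sharpe ratio = (5.5% − 1.0%) / 9.1% = 0.495
Elmwood: Sharpe ratio = (3.4% − 1.0%) / 7.2% = 0.333
Highest: Northgate (0.697).

Northgate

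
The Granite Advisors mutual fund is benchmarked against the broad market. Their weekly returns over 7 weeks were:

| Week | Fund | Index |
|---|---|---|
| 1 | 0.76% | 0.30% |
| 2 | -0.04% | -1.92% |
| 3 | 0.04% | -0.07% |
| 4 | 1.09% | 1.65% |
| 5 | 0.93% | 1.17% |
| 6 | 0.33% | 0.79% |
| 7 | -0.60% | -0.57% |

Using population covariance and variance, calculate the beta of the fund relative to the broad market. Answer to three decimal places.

r̄p = 0.3586%,  r̄m = 0.1929%
Cov = Σ(rp − r̄p)(rm − r̄m) / 7 = 0.4725
Var(rm) = Σ(rm − r̄m)² / 7 = 1.2230
β = Cov / Var = 0.4725 / 1.2230 = 0.3863

0.386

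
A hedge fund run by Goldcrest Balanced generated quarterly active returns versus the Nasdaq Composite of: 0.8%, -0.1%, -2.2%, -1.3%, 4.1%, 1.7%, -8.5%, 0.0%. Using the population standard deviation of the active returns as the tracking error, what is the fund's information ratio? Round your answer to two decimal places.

-0.20

r̄ = (0.8 − 0.1 − 2.2 − 1.3 + 4.1 + 1.7 − 8.5 + 0) / 8 = -0.6875%
Σ(r − r̄)² = (0.8 − (-0.6875))² + (-0.1 − (-0.6875))² + (-2.2 − (-0.6875))² + … = 95.3488
population σ = √(95.3488 / 8) = √11.9186 = 3.4523%
IR = r̄ / tracking error = -0.6875 / 3.4523 = -0.1991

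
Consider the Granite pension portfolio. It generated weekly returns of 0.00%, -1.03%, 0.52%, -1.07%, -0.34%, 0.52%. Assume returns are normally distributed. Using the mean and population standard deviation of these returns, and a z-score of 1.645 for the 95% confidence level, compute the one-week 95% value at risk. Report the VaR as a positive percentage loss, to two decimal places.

μ = (0 − 1.03 + 0.52 − 1.07 − 0.34 + 0.52) / 6 = -0.2333%
Population σ = √[Σ(r − μ)² / 6] = √[2.5355 / 6] = √0.4226 = 0.6501%
VaR = −(μ − z·σ) = −(-0.2333 − 1.645 × 0.6501) = −(-1.3027) = 1.3027%

1.30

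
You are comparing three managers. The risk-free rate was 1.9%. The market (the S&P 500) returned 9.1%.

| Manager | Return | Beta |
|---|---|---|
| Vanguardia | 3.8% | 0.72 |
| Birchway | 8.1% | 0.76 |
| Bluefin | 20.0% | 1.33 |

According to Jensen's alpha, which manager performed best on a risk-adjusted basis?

Bluefin

Vanguardia: α = 3.8% − [1.9% + 0.72 × (9.1% − 1.9%)] = -3.284
Birchway: α = 8.1% − [1.9% + 0.76 × (9.1% − 1.9%)] = 0.728
Bluefin: α = 20.0% − [1.9% + 1.33 × (9.1% − 1.9%)] = 8.524
Highest: Bluefin (8.524).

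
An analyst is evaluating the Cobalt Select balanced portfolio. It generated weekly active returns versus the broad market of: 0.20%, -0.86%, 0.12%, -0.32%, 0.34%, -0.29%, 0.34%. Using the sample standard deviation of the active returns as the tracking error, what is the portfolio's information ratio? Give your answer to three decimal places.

-0.151

Mean return r̄ = -0.470 / 7 = -0.0671%
Σ(r − r̄)² = 1.1801; sample σ = √(1.1801/6) = 0.4435%
IR = r̄ / tracking error = -0.0671 / 0.4435 = -0.1513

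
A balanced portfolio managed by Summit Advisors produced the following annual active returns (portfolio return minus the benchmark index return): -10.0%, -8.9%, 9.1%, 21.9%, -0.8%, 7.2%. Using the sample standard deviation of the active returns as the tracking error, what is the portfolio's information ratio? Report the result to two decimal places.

r̄ = (-10 − 8.9 + 9.1 + 21.9 − 0.8 + 7.2) / 6 = 18.50 / 6 = 3.0833%
Σ(r − r̄)² = (-10 − 3.0833)² + (-8.9 − 3.0833)² + (9.1 − 3.0833)² + … = 737.0683
sample σ = √(737.0683 / 5) = √147.4137 = 12.1414%
IR = r̄ / tracking error = 3.0833 / 12.1414 = 0.2539

0.25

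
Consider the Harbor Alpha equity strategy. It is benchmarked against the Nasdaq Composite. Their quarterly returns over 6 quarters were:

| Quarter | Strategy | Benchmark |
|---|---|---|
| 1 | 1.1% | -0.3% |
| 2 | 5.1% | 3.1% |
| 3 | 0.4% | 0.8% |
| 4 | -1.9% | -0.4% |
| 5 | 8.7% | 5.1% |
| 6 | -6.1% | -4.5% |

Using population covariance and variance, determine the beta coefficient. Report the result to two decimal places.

1.54

r̄p = 1.2167%,  r̄m = 0.6333%
Cov = Σ(rp − r̄p)(rm − r̄m) / 6 = 13.9594
Var(rm) = Σ(rm − r̄m)² / 6 = 9.0589
β = Cov / Var = 13.9594 / 9.0589 = 1.5410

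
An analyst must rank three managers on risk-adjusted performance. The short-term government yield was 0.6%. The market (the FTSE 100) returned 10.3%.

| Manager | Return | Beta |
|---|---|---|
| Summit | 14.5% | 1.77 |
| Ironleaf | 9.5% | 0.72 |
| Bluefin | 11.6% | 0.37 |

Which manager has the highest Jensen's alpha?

Bluefin

Summit: α = 14.5% − [0.6% + 1.77 × (10.3% − 0.6%)] = -3.269
Ironleaf: α = 9.5% − [0.6% + 0.72 × (10.3% − 0.6%)] = 1.916
Bluefin: α = 11.6% − [0.6% + 0.37 × (10.3% − 0.6%)] = 7.411
Highest: Bluefin (7.411).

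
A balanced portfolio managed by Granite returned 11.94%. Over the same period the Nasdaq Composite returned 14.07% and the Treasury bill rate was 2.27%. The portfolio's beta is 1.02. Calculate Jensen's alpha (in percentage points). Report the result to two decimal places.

-2.37

CAPM expected return = Rf + β(Rm − Rf) = 2.27% + 1.02 × (14.07% − 2.27%) = 2.27 + 1.02 × 11.80 = 14.3060%
Jensen's α = Rp − E[R] = 11.94% − 14.3060% = -2.3660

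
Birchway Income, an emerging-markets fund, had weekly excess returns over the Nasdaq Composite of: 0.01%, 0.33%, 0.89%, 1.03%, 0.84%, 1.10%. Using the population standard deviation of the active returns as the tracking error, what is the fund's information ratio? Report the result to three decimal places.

1.771

Mean return μ = 4.200 / 6 = 0.7000%
Σ(r − μ)² = (0.01 − 0.7000)² + (0.33 − 0.7000)² + … = 0.9376
population σ = √(0.9376 / 6) = √0.1563 = 0.3953%
IR = μ / tracking error = 0.7000 / 0.3953 = 1.7708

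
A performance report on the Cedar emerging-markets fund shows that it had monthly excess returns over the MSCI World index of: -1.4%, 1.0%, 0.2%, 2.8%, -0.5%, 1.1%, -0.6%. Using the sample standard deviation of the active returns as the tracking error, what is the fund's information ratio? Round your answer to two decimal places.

0.27

μ = (-1.4 + 1 + 0.2 + 2.8 − 0.5 + 1.1 − 0.6) / 7 = 2.60 / 7 = 0.3714%
Σ(r − μ)² = 11.6943; sample σ = √(11.6943/6) = 1.3961%
IR = μ / tracking error = 0.3714 / 1.3961 = 0.2660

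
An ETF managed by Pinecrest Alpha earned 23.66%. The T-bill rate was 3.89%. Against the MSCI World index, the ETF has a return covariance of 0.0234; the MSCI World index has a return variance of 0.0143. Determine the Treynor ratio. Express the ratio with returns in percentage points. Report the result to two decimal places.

12.08

β = Cov / Var = 0.0234 / 0.0143 = 1.6364
Treynor = (Rp − Rf) / β = (23.66% − 3.89%) / 1.6364 = 19.77 / 1.6364 = 12.0814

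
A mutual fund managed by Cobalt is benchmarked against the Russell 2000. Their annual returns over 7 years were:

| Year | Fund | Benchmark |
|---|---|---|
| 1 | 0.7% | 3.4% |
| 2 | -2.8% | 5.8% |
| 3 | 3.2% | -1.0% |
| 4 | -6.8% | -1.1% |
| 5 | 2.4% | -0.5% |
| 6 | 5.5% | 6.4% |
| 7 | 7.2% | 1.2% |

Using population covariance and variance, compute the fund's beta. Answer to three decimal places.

0.228

r̄p = 1.3429%,  r̄m = 2.0286%
Cov = Σ(rp − r̄p)(rm − r̄m) / 7 = 1.9988
Var(rm) = Σ(rm − r̄m)² / 7 = 8.7506
β = Cov / Var = 1.9988 / 8.7506 = 0.2284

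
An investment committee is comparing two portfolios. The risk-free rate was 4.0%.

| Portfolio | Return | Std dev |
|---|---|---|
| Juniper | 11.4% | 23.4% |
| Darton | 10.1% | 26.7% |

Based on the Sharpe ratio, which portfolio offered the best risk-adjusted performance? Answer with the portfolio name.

Juniper

Juniper: Sharpe ratio = (11.4% − 4.0%) / 23.4% = 0.316
Darton: Sharpe ratio = (10.1% − 4.0%) / 26.7% = 0.228
Highest: Juniper (0.316).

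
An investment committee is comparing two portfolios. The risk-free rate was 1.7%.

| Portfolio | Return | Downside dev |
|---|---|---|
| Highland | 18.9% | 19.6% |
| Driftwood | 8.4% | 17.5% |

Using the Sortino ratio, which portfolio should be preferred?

Highland: Sortino ratio = (18.9% − 1.7%) / 19.6% = 0.878
Driftwood: Sortino ratio = (8.4% − 1.7%) / 17.5% = 0.383
Highest: Highland (0.878).

Highland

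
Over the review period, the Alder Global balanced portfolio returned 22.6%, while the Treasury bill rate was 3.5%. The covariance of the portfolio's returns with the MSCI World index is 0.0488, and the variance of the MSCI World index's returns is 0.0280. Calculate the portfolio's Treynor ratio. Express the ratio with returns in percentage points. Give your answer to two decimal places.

10.96

β = Cov / Var = 0.0488 / 0.0280 = 1.7429
Treynor = (Rp − Rf) / β = (22.6% − 3.5%) / 1.7429 = 19.10 / 1.7429 = 10.9587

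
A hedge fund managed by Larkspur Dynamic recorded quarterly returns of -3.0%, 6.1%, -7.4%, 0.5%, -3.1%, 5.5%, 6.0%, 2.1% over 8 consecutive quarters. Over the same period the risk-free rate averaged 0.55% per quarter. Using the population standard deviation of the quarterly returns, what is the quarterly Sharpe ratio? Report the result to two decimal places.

r̄ = (-3 + 6.1 − 7.4 + 0.5 − 3.1 + 5.5 + 6 + 2.1) / 8 = 0.8375%
Σ(r − r̄)² = (-3 − 0.8375)² + (6.1 − 0.8375)² + … = 175.8788
population σ = √(175.8788 / 8) = √21.9849 = 4.6888%
Sharpe = (r̄ − rf) / σ = (0.8375 − 0.55) / 4.6888 = 0.2875 / 4.6888 = 0.0613

0.06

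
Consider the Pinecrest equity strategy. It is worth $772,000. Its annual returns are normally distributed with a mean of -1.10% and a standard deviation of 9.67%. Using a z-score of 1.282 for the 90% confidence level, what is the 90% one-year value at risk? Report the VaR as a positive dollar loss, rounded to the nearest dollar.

Return at the 90% tail: μ − z·σ = -1.10% − 1.282 × 9.67% = -1.1 − 12.39694 = -13.49694%
VaR = −(-13.49694%) × $772,000 = 13.49694% × $772,000 = $104,196

$104,196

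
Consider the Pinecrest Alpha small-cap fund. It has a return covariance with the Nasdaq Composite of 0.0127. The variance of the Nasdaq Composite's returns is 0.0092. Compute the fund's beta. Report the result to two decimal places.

1.38

β = Cov(Rp, Rm) / Var(Rm) = 0.0127 / 0.0092 = 1.3804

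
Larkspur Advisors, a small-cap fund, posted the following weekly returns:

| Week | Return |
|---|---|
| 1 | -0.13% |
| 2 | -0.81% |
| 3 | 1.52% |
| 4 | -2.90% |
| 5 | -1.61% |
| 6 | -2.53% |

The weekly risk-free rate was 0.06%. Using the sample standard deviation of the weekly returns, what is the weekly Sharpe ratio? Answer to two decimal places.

-0.69

r̄ = (-0.13 − 0.81 + 1.52 − 2.9 − 1.61 − 2.53) / 6 = -6.460 / 6 = -1.0767%
Sample std dev = √[13.4311 / 5] = 1.6390%
Sharpe = (r̄ − rf) / σ = (-1.0767 − 0.06) / 1.6390 = -1.1367 / 1.6390 = -0.6935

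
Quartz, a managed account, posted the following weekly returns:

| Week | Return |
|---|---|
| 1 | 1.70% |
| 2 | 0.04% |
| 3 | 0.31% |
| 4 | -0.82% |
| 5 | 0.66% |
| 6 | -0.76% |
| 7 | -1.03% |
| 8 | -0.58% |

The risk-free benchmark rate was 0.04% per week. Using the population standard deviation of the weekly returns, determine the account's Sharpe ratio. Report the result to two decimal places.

-0.12

Mean return r̄ = -0.480 / 8 = -0.0600%
Population σ = √[Σ(r − r̄)² / 8] = √[6.0418 / 8] = √0.7552 = 0.8690%
Sharpe = (r̄ − rf) / σ = (-0.0600 − 0.04) / 0.8690 = -0.1000 / 0.8690 = -0.1151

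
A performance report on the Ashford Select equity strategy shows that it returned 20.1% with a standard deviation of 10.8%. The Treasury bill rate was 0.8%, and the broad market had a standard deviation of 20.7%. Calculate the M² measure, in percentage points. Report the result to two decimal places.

Sharpe = (Rp − Rf) / σp = (20.1% − 0.8%) / 10.8% = 1.7870
M² = Rf + Sharpe × σm = 0.8% + 1.7870 × 20.7% = 37.7909%

37.79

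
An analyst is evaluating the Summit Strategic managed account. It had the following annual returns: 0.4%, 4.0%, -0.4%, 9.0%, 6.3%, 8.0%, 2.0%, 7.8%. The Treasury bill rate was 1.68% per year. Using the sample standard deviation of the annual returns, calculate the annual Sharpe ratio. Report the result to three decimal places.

0.808

μ = (0.4 + 4 − 0.4 + 9 + 6.3 + 8 + 2 + 7.8) / 8 = 37.10 / 8 = 4.6375%
Sample σ = √[Σ(r − μ)² / 7] = √[93.7988 / 7] = √13.3998 = 3.6606%
Sharpe = (μ − rf) / σ = (4.6375 − 1.68) / 3.6606 = 2.9575 / 3.6606 = 0.8079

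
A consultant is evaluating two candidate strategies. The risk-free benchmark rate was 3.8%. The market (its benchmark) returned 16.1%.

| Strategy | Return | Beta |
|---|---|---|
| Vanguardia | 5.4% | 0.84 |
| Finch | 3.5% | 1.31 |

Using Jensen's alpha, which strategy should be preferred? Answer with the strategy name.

Vanguardia

Vanguardia: α = 5.4% − [3.8% + 0.84 × (16.1% − 3.8%)] = -8.732
Finch: α = 3.5% − [3.8% + 1.31 × (16.1% − 3.8%)] = -16.413
Highest: Vanguardia (-8.732).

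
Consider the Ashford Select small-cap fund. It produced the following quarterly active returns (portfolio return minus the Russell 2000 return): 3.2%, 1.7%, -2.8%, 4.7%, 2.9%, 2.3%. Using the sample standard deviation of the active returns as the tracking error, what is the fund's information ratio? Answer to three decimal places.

0.781

r̄ = (3.2 + 1.7 − 2.8 + 4.7 + 2.9 + 2.3) / 6 = 12.00 / 6 = 2.0000%
Σ(r − r̄)² = 32.7600; sample σ = √(32.7600/5) = 2.5597%
IR = r̄ / tracking error = 2.0000 / 2.5597 = 0.7813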